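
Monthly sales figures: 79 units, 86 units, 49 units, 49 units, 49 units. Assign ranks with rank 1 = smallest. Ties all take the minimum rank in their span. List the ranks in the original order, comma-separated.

4, 5, 1, 1, 1

Sorted (ascending): 49, 49, 49, 79, 86
The 3 values of 49 occupy positions 1–3 → each gets rank 1.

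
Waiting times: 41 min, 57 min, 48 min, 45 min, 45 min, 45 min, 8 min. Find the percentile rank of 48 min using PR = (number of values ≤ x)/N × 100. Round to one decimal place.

85.7

N = 7.
Strictly below 48: 5. Equal to 48: 1.
PR = 6/7 × 100 = 85.7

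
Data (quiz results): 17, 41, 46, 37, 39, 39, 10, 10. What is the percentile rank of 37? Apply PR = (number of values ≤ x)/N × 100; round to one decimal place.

N = 8.
Strictly below 37: 3. Equal to 37: 1.
PR = 4/8 × 100 = 50.0

50.0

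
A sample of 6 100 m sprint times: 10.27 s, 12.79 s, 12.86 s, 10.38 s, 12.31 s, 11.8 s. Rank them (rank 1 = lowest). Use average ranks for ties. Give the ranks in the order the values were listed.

Sorted (ascending): 10.27, 10.38, 11.8, 12.31, 12.79, 12.86
No ties — each value takes its position as its rank.

1, 5, 6, 2, 4, 3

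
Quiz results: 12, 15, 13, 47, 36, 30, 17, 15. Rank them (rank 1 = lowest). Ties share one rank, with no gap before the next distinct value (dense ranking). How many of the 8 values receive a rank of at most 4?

Sorted (ascending): 12, 13, 15, 15, 17, 30, 36, 47
The 2 values of 15 share dense rank 3.
Remaining distinct values take the next consecutive integers.
Ranks ≤ 4: {1, 2, 3, 3, 4} → 5 values.

5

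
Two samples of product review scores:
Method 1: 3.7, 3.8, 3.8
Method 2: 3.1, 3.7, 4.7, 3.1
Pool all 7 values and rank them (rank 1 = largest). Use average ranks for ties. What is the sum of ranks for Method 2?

Sorted (descending): 4.7, 3.8, 3.8, 3.7, 3.7, 3.1, 3.1
The 2 values of 3.8 occupy positions 2–3 → average rank (2+3)/2 = 2.5.
The 2 values of 3.7 occupy positions 4–5 → average rank (4+5)/2 = 4.5.
The 2 values of 3.1 occupy positions 6–7 → average rank (6+7)/2 = 6.5.
Method 2 values → pooled ranks: 3.1→6.5, 3.7→4.5, 4.7→1, 3.1→6.5
Rank sum = 6.5 + 4.5 + 1 + 6.5 = 18.5

18.5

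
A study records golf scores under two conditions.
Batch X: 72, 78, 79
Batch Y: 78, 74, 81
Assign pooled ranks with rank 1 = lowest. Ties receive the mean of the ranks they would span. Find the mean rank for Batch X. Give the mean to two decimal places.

Sorted (ascending): 72, 74, 78, 78, 79, 81
The 2 values of 78 occupy positions 3–4 → average rank (3+4)/2 = 3.5.
Batch X values → pooled ranks: 72→1, 78→3.5, 79→5
Mean rank = (1 + 3.5 + 5) / 3 = 3.17

3.17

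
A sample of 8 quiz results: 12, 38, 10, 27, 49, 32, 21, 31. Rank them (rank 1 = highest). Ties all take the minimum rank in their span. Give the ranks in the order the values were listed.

Sorted (descending): 49, 38, 32, 31, 27, 21, 12, 10
No ties — each value takes its position as its rank.

7, 2, 8, 5, 1, 3, 6, 4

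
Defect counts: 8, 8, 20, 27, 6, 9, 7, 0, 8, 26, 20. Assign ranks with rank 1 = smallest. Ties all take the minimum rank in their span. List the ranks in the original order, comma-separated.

Sorted (ascending): 0, 6, 7, 8, 8, 8, 9, 20, 20, 26, 27
The 3 values of 8 occupy positions 4–6 → each gets rank 4.
The 2 values of 20 occupy positions 8–9 → each gets rank 8.

4, 4, 8, 11, 2, 7, 3, 1, 4, 10, 8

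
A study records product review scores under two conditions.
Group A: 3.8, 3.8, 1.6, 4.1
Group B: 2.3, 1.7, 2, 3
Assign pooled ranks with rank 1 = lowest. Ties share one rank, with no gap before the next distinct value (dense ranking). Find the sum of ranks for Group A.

20

Sorted (ascending): 1.6, 1.7, 2, 2.3, 3, 3.8, 3.8, 4.1
The 2 values of 3.8 share dense rank 6.
Remaining distinct values take the next consecutive integers.
Group A values → pooled ranks: 3.8→6, 3.8→6, 1.6→1, 4.1→7
Rank sum = 6 + 6 + 1 + 7 = 20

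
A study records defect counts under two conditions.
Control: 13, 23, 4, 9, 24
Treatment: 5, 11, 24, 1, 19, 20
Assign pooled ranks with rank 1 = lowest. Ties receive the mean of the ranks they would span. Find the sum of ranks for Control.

31.5

Sorted (ascending): 1, 4, 5, 9, 11, 13, 19, 20, 23, 24, 24
The 2 values of 24 occupy positions 10–11 → average rank (10+11)/2 = 10.5.
Control values → pooled ranks: 13→6, 23→9, 4→2, 9→4, 24→10.5
Rank sum = 6 + 9 + 2 + 4 + 10.5 = 31.5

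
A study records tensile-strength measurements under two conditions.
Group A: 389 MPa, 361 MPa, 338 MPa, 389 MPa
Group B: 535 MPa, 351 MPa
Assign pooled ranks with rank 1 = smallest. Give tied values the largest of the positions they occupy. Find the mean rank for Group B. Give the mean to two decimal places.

Sorted (ascending): 338, 351, 361, 389, 389, 535
The 2 values of 389 occupy positions 4–5 → each gets rank 5.
Group B values → pooled ranks: 535→6, 351→2
Mean rank = (6 + 2) / 2 = 4.00

4.00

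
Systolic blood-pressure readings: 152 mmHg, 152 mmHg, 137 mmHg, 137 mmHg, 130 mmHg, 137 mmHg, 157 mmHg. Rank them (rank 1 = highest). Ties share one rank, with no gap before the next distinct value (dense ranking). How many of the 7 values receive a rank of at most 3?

Sorted (descending): 157, 152, 152, 137, 137, 137, 130
The 2 values of 152 share dense rank 2.
The 3 values of 137 share dense rank 3.
Remaining distinct values take the next consecutive integers.
Ranks ≤ 3: {1, 2, 2, 3, 3, 3} → 6 values.

6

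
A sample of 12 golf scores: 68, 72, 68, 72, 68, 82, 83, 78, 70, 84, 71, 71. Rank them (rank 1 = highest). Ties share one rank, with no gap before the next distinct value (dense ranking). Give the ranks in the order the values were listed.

Sorted (descending): 84, 83, 82, 78, 72, 72, 71, 71, 70, 68, 68, 68
The 2 values of 72 share dense rank 5.
The 2 values of 71 share dense rank 6.
The 3 values of 68 share dense rank 8.
Remaining distinct values take the next consecutive integers.

8, 5, 8, 5, 8, 3, 2, 4, 7, 1, 6, 6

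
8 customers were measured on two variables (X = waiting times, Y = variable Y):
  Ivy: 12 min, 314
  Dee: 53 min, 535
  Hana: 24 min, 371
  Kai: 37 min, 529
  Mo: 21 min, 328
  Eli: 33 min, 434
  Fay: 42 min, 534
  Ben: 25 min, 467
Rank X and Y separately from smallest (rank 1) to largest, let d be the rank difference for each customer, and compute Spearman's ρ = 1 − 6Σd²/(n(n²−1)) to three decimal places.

0.976

Ranks of variable 1: 1, 8, 3, 6, 2, 5, 7, 4
Ranks of variable 2: 1, 8, 3, 6, 2, 4, 7, 5
d = r₁ − r₂: 0, 0, 0, 0, 0, 1, 0, -1
d²: 0, 0, 0, 0, 0, 1, 0, 1; Σd² = 2
ρ = 1 − 6·2/(8·63) = 1 − 12/504 = 0.976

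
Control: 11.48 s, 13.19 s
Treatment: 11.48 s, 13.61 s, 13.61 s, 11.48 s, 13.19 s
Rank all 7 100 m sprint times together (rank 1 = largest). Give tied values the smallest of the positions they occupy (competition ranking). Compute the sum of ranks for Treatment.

15

Sorted (descending): 13.61, 13.61, 13.19, 13.19, 11.48, 11.48, 11.48
The 2 values of 13.61 occupy positions 1–2 → each gets rank 1.
The 2 values of 13.19 occupy positions 3–4 → each gets rank 3.
The 3 values of 11.48 occupy positions 5–7 → each gets rank 5.
Treatment values → pooled ranks: 11.48→5, 13.61→1, 13.61→1, 11.48→5, 13.19→3
Rank sum = 5 + 1 + 1 + 5 + 3 = 15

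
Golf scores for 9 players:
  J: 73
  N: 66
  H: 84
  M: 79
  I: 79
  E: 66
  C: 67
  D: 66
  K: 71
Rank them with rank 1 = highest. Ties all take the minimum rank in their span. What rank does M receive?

2

Sorted (descending): 84, 79, 79, 73, 71, 67, 66, 66, 66
The 2 values of 79 occupy positions 2–3 → each gets rank 2.
The 3 values of 66 occupy positions 7–9 → each gets rank 7.
M has value 79 → rank 2.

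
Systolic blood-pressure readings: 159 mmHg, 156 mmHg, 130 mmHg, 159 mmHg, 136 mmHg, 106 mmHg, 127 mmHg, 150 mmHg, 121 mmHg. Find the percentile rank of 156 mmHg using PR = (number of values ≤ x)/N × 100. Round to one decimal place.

N = 9.
Strictly below 156: 6. Equal to 156: 1.
PR = 7/9 × 100 = 77.8

77.8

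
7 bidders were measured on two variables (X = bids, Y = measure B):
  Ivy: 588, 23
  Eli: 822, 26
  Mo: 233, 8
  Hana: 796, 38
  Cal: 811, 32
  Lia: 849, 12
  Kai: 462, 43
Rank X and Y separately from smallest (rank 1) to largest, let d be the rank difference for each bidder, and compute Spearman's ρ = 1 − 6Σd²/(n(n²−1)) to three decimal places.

Ranks of variable 1: 3, 6, 1, 4, 5, 7, 2
Ranks of variable 2: 3, 4, 1, 6, 5, 2, 7
d = r₁ − r₂: 0, 2, 0, -2, 0, 5, -5
d²: 0, 4, 0, 4, 0, 25, 25; Σd² = 58
ρ = 1 − 6·58/(7·48) = 1 − 348/336 = -0.036

-0.036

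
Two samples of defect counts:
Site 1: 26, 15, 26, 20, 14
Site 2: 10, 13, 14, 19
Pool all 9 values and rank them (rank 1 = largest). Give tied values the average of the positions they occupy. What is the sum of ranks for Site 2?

27.5

Sorted (descending): 26, 26, 20, 19, 15, 14, 14, 13, 10
The 2 values of 26 occupy positions 1–2 → average rank (1+2)/2 = 1.5.
The 2 values of 14 occupy positions 6–7 → average rank (6+7)/2 = 6.5.
Site 2 values → pooled ranks: 10→9, 13→8, 14→6.5, 19→4
Rank sum = 9 + 8 + 6.5 + 4 = 27.5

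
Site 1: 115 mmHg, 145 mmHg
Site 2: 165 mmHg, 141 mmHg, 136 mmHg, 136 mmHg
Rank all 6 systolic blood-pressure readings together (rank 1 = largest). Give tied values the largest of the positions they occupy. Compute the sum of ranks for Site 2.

14

Sorted (descending): 165, 145, 141, 136, 136, 115
The 2 values of 136 occupy positions 4–5 → each gets rank 5.
Site 2 values → pooled ranks: 165→1, 141→3, 136→5, 136→5
Rank sum = 1 + 3 + 5 + 5 = 14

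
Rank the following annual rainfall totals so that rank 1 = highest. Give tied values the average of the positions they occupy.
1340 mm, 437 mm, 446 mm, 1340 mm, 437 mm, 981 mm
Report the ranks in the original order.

Sorted (descending): 1340, 1340, 981, 446, 437, 437
The 2 values of 1340 occupy positions 1–2 → average rank (1+2)/2 = 1.5.
The 2 values of 437 occupy positions 5–6 → average rank (5+6)/2 = 5.5.

1.5, 5.5, 4, 1.5, 5.5, 3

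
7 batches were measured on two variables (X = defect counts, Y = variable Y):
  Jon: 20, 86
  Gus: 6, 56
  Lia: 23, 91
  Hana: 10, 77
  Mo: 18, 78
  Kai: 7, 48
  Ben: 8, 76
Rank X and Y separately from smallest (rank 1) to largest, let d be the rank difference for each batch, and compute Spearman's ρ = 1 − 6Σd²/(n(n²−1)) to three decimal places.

0.964

Ranks of variable 1: 6, 1, 7, 4, 5, 2, 3
Ranks of variable 2: 6, 2, 7, 4, 5, 1, 3
d = r₁ − r₂: 0, -1, 0, 0, 0, 1, 0
d²: 0, 1, 0, 0, 0, 1, 0; Σd² = 2
ρ = 1 − 6·2/(7·48) = 1 − 12/336 = 0.964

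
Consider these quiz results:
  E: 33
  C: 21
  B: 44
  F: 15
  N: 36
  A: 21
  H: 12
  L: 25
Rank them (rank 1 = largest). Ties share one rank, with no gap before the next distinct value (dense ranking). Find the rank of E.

Sorted (descending): 44, 36, 33, 25, 21, 21, 15, 12
The 2 values of 21 share dense rank 5.
Remaining distinct values take the next consecutive integers.
E has value 33 → rank 3.

3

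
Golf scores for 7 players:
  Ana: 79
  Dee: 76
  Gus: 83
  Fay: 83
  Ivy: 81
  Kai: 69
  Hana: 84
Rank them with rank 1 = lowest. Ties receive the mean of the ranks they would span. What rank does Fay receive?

5.5

Sorted (ascending): 69, 76, 79, 81, 83, 83, 84
The 2 values of 83 occupy positions 5–6 → average rank (5+6)/2 = 5.5.
Fay has value 83 → rank 5.5.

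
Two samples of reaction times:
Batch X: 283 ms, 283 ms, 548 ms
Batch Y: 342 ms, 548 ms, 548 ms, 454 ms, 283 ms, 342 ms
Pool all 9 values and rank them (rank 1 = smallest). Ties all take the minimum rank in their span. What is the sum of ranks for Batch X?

9

Sorted (ascending): 283, 283, 283, 342, 342, 454, 548, 548, 548
The 3 values of 283 occupy positions 1–3 → each gets rank 1.
The 2 values of 342 occupy positions 4–5 → each gets rank 4.
The 3 values of 548 occupy positions 7–9 → each gets rank 7.
Batch X values → pooled ranks: 283→1, 283→1, 548→7
Rank sum = 1 + 1 + 7 = 9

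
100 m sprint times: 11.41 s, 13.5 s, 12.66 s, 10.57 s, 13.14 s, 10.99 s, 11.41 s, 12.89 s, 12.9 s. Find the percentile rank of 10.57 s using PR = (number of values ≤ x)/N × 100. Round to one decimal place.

N = 9.
Strictly below 10.57: 0. Equal to 10.57: 1.
PR = 1/9 × 100 = 11.1

11.1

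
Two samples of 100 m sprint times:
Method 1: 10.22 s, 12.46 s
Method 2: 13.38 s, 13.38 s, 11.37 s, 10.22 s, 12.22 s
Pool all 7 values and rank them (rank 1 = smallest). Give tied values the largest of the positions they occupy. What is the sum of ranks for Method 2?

Sorted (ascending): 10.22, 10.22, 11.37, 12.22, 12.46, 13.38, 13.38
The 2 values of 10.22 occupy positions 1–2 → each gets rank 2.
The 2 values of 13.38 occupy positions 6–7 → each gets rank 7.
Method 2 values → pooled ranks: 13.38→7, 13.38→7, 11.37→3, 10.22→2, 12.22→4
Rank sum = 7 + 7 + 3 + 2 + 4 = 23

23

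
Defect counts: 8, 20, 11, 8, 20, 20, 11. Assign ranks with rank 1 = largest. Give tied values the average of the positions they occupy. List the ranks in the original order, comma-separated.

Sorted (descending): 20, 20, 20, 11, 11, 8, 8
The 3 values of 20 occupy positions 1–3 → average rank 2.
The 2 values of 11 occupy positions 4–5 → average rank (4+5)/2 = 4.5.
The 2 values of 8 occupy positions 6–7 → average rank (6+7)/2 = 6.5.

6.5, 2, 4.5, 6.5, 2, 2, 4.5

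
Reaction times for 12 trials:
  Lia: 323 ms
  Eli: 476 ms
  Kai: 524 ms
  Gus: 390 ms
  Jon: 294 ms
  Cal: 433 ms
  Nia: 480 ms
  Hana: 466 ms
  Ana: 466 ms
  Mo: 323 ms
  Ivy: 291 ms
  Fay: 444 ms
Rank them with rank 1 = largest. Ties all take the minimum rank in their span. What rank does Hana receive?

4

Sorted (descending): 524, 480, 476, 466, 466, 444, 433, 390, 323, 323, 294, 291
The 2 values of 466 occupy positions 4–5 → each gets rank 4.
The 2 values of 323 occupy positions 9–10 → each gets rank 9.
Hana has value 466 ms → rank 4.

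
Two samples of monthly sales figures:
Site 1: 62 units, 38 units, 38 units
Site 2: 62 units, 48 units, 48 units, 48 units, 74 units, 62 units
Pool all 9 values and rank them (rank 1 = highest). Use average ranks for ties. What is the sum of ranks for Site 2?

25

Sorted (descending): 74, 62, 62, 62, 48, 48, 48, 38, 38
The 3 values of 62 occupy positions 2–4 → average rank 3.
The 3 values of 48 occupy positions 5–7 → average rank 6.
The 2 values of 38 occupy positions 8–9 → average rank (8+9)/2 = 8.5.
Site 2 values → pooled ranks: 62→3, 48→6, 48→6, 48→6, 74→1, 62→3
Rank sum = 3 + 6 + 6 + 6 + 1 + 3 = 25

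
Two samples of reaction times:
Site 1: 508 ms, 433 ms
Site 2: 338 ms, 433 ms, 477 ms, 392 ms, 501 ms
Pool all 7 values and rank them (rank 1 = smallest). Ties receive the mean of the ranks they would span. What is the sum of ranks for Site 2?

17.5

Sorted (ascending): 338, 392, 433, 433, 477, 501, 508
The 2 values of 433 occupy positions 3–4 → average rank (3+4)/2 = 3.5.
Site 2 values → pooled ranks: 338→1, 433→3.5, 477→5, 392→2, 501→6
Rank sum = 1 + 3.5 + 5 + 2 + 6 = 17.5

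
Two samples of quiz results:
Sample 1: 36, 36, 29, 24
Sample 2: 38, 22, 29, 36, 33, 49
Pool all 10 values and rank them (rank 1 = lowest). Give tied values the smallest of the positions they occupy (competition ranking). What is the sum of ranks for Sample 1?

17

Sorted (ascending): 22, 24, 29, 29, 33, 36, 36, 36, 38, 49
The 2 values of 29 occupy positions 3–4 → each gets rank 3.
The 3 values of 36 occupy positions 6–8 → each gets rank 6.
Sample 1 values → pooled ranks: 36→6, 36→6, 29→3, 24→2
Rank sum = 6 + 6 + 3 + 2 = 17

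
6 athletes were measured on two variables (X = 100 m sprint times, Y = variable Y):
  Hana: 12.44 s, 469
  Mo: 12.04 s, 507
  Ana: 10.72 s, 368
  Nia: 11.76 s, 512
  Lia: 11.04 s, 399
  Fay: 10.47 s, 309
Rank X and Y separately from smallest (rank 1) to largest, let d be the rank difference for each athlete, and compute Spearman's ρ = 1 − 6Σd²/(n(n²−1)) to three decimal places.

Ranks of variable 1: 6, 5, 2, 4, 3, 1
Ranks of variable 2: 4, 5, 2, 6, 3, 1
d = r₁ − r₂: 2, 0, 0, -2, 0, 0
d²: 4, 0, 0, 4, 0, 0; Σd² = 8
ρ = 1 − 6·8/(6·35) = 1 − 48/210 = 0.771

0.771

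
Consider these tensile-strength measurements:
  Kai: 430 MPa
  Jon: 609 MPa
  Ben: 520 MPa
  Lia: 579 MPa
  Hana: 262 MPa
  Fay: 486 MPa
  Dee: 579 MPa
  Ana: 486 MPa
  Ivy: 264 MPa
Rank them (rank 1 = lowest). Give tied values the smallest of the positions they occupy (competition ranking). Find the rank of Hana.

Sorted (ascending): 262, 264, 430, 486, 486, 520, 579, 579, 609
The 2 values of 486 occupy positions 4–5 → each gets rank 4.
The 2 values of 579 occupy positions 7–8 → each gets rank 7.
Hana has value 262 MPa → rank 1.

1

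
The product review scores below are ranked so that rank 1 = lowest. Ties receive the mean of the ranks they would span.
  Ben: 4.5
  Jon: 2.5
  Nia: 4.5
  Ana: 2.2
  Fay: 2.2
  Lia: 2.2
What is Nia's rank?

5.5

Sorted (ascending): 2.2, 2.2, 2.2, 2.5, 4.5, 4.5
The 3 values of 2.2 occupy positions 1–3 → average rank 2.
The 2 values of 4.5 occupy positions 5–6 → average rank (5+6)/2 = 5.5.
Nia has value 4.5 → rank 5.5.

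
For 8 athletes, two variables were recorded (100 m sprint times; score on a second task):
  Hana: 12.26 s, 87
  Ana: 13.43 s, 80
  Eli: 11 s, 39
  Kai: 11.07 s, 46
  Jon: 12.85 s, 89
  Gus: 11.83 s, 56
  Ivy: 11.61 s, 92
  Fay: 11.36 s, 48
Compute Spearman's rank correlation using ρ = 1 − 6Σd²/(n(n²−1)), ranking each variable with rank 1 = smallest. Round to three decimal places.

0.690

Ranks of variable 1: 6, 8, 1, 2, 7, 5, 4, 3
Ranks of variable 2: 6, 5, 1, 2, 7, 4, 8, 3
d = r₁ − r₂: 0, 3, 0, 0, 0, 1, -4, 0
d²: 0, 9, 0, 0, 0, 1, 16, 0; Σd² = 26
ρ = 1 − 6·26/(8·63) = 1 − 156/504 = 0.690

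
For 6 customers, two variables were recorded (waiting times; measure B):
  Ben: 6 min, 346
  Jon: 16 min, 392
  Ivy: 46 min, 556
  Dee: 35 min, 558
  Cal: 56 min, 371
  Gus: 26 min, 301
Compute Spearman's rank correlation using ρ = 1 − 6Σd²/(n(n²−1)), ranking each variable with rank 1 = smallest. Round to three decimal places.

Ranks of variable 1: 1, 2, 5, 4, 6, 3
Ranks of variable 2: 2, 4, 5, 6, 3, 1
d = r₁ − r₂: -1, -2, 0, -2, 3, 2
d²: 1, 4, 0, 4, 9, 4; Σd² = 22
ρ = 1 − 6·22/(6·35) = 1 − 132/210 = 0.371

0.371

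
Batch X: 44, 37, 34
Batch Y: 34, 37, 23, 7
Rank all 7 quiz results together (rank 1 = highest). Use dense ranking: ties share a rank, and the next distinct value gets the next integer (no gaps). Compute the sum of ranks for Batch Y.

Sorted (descending): 44, 37, 37, 34, 34, 23, 7
The 2 values of 37 share dense rank 2.
The 2 values of 34 share dense rank 3.
Remaining distinct values take the next consecutive integers.
Batch Y values → pooled ranks: 34→3, 37→2, 23→4, 7→5
Rank sum = 3 + 2 + 4 + 5 = 14

14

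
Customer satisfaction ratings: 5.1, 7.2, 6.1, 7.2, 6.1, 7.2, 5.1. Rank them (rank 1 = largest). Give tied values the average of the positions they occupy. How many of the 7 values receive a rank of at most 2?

Sorted (descending): 7.2, 7.2, 7.2, 6.1, 6.1, 5.1, 5.1
The 3 values of 7.2 occupy positions 1–3 → average rank 2.
The 2 values of 6.1 occupy positions 4–5 → average rank (4+5)/2 = 4.5.
The 2 values of 5.1 occupy positions 6–7 → average rank (6+7)/2 = 6.5.
Ranks ≤ 2: {2, 2, 2} → 3 values.

3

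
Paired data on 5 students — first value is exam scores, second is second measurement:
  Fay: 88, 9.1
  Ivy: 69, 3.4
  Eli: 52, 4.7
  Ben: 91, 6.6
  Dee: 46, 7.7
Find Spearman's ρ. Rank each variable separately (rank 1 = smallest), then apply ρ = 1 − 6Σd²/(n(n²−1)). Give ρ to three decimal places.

Ranks of variable 1: 4, 3, 2, 5, 1
Ranks of variable 2: 5, 1, 2, 3, 4
d = r₁ − r₂: -1, 2, 0, 2, -3
d²: 1, 4, 0, 4, 9; Σd² = 18
ρ = 1 − 6·18/(5·24) = 1 − 108/120 = 0.100

0.100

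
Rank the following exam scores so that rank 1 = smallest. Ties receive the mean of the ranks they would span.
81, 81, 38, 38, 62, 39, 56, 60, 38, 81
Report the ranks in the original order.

9, 9, 2, 2, 7, 4, 5, 6, 2, 9

Sorted (ascending): 38, 38, 38, 39, 56, 60, 62, 81, 81, 81
The 3 values of 38 occupy positions 1–3 → average rank 2.
The 3 values of 81 occupy positions 8–10 → average rank 9.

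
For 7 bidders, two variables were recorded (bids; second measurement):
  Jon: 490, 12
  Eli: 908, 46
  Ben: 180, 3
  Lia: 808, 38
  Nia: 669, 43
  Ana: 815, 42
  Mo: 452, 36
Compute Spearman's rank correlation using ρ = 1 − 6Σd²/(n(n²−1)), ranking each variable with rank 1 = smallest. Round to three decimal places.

0.857

Ranks of variable 1: 3, 7, 1, 5, 4, 6, 2
Ranks of variable 2: 2, 7, 1, 4, 6, 5, 3
d = r₁ − r₂: 1, 0, 0, 1, -2, 1, -1
d²: 1, 0, 0, 1, 4, 1, 1; Σd² = 8
ρ = 1 − 6·8/(7·48) = 1 − 48/336 = 0.857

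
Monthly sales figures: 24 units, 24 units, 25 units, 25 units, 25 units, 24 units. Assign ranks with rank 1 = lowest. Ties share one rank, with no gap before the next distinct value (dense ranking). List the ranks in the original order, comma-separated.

1, 1, 2, 2, 2, 1

Sorted (ascending): 24, 24, 24, 25, 25, 25
The 3 values of 24 share dense rank 1.
The 3 values of 25 share dense rank 2.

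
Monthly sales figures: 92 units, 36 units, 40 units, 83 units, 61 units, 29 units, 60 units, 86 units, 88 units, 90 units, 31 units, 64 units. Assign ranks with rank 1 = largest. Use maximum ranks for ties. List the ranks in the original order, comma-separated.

1, 10, 9, 5, 7, 12, 8, 4, 3, 2, 11, 6

Sorted (descending): 92, 90, 88, 86, 83, 64, 61, 60, 40, 36, 31, 29
No ties — each value takes its position as its rank.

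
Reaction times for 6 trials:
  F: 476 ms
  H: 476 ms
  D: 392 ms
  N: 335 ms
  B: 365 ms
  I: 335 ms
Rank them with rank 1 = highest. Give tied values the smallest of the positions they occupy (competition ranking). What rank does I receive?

5

Sorted (descending): 476, 476, 392, 365, 335, 335
The 2 values of 476 occupy positions 1–2 → each gets rank 1.
The 2 values of 335 occupy positions 5–6 → each gets rank 5.
I has value 335 ms → rank 5.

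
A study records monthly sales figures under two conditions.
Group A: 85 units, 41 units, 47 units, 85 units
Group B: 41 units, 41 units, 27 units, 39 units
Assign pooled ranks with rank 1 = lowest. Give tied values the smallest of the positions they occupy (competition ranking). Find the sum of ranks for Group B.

9

Sorted (ascending): 27, 39, 41, 41, 41, 47, 85, 85
The 3 values of 41 occupy positions 3–5 → each gets rank 3.
The 2 values of 85 occupy positions 7–8 → each gets rank 7.
Group B values → pooled ranks: 41→3, 41→3, 27→1, 39→2
Rank sum = 3 + 3 + 1 + 2 = 9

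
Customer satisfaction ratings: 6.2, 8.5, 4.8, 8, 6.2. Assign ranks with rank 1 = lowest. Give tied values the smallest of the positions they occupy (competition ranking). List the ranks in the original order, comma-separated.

Sorted (ascending): 4.8, 6.2, 6.2, 8, 8.5
The 2 values of 6.2 occupy positions 2–3 → each gets rank 2.

2, 5, 1, 4, 2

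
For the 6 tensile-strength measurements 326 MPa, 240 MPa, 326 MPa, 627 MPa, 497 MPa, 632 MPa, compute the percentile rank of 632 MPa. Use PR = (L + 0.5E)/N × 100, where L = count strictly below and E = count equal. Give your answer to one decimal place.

N = 6.
Strictly below 632: 5. Equal to 632: 1.
PR = (5 + 0.5·1)/6 × 100 = 91.7

91.7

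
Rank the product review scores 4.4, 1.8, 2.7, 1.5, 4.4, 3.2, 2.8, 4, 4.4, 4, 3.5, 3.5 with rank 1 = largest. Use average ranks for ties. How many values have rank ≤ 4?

3

Sorted (descending): 4.4, 4.4, 4.4, 4, 4, 3.5, 3.5, 3.2, 2.8, 2.7, 1.8, 1.5
The 3 values of 4.4 occupy positions 1–3 → average rank 2.
The 2 values of 4 occupy positions 4–5 → average rank (4+5)/2 = 4.5.
The 2 values of 3.5 occupy positions 6–7 → average rank (6+7)/2 = 6.5.
Ranks ≤ 4: {2, 2, 2} → 3 values.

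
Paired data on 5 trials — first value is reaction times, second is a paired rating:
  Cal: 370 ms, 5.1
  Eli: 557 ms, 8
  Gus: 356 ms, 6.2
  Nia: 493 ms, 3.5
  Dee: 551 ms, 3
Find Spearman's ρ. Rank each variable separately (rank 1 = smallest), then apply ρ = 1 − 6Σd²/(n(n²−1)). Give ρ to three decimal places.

0.000

Ranks of variable 1: 2, 5, 1, 3, 4
Ranks of variable 2: 3, 5, 4, 2, 1
d = r₁ − r₂: -1, 0, -3, 1, 3
d²: 1, 0, 9, 1, 9; Σd² = 20
ρ = 1 − 6·20/(5·24) = 1 − 120/120 = 0.000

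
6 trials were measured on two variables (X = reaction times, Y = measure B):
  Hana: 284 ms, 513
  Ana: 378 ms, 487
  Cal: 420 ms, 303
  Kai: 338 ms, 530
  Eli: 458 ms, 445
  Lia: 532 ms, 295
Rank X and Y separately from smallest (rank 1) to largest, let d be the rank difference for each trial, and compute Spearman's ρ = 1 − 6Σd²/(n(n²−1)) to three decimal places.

-0.886

Ranks of variable 1: 1, 3, 4, 2, 5, 6
Ranks of variable 2: 5, 4, 2, 6, 3, 1
d = r₁ − r₂: -4, -1, 2, -4, 2, 5
d²: 16, 1, 4, 16, 4, 25; Σd² = 66
ρ = 1 − 6·66/(6·35) = 1 − 396/210 = -0.886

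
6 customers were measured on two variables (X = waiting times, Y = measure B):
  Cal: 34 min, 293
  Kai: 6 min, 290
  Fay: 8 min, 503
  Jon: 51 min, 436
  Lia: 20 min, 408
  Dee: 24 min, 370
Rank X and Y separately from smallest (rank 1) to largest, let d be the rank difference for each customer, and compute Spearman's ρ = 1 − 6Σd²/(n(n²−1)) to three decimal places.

Ranks of variable 1: 5, 1, 2, 6, 3, 4
Ranks of variable 2: 2, 1, 6, 5, 4, 3
d = r₁ − r₂: 3, 0, -4, 1, -1, 1
d²: 9, 0, 16, 1, 1, 1; Σd² = 28
ρ = 1 − 6·28/(6·35) = 1 − 168/210 = 0.200

0.200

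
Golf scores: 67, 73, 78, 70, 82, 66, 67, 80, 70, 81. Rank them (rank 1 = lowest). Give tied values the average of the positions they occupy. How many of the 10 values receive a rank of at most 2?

1

Sorted (ascending): 66, 67, 67, 70, 70, 73, 78, 80, 81, 82
The 2 values of 67 occupy positions 2–3 → average rank (2+3)/2 = 2.5.
The 2 values of 70 occupy positions 4–5 → average rank (4+5)/2 = 4.5.
Ranks ≤ 2: {1} → 1 value.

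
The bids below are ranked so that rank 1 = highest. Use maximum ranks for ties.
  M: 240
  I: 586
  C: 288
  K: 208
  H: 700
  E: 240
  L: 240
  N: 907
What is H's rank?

Sorted (descending): 907, 700, 586, 288, 240, 240, 240, 208
The 3 values of 240 occupy positions 5–7 → each gets rank 7.
H has value 700 → rank 2.

2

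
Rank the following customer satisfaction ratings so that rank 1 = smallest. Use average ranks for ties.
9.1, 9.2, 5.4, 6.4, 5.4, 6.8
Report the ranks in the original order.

5, 6, 1.5, 3, 1.5, 4

Sorted (ascending): 5.4, 5.4, 6.4, 6.8, 9.1, 9.2
The 2 values of 5.4 occupy positions 1–2 → average rank (1+2)/2 = 1.5.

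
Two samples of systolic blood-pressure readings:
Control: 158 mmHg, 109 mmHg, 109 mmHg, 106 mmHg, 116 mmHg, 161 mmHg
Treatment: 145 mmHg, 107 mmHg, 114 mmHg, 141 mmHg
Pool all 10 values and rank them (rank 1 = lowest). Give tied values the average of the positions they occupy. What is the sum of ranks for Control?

33

Sorted (ascending): 106, 107, 109, 109, 114, 116, 141, 145, 158, 161
The 2 values of 109 occupy positions 3–4 → average rank (3+4)/2 = 3.5.
Control values → pooled ranks: 158→9, 109→3.5, 109→3.5, 106→1, 116→6, 161→10
Rank sum = 9 + 3.5 + 3.5 + 1 + 6 + 10 = 33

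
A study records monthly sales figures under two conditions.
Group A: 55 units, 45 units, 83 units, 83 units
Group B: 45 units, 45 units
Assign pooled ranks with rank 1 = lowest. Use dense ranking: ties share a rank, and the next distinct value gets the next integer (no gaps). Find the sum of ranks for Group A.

Sorted (ascending): 45, 45, 45, 55, 83, 83
The 3 values of 45 share dense rank 1.
The 2 values of 83 share dense rank 3.
Remaining distinct values take the next consecutive integers.
Group A values → pooled ranks: 55→2, 45→1, 83→3, 83→3
Rank sum = 2 + 1 + 3 + 3 = 9

9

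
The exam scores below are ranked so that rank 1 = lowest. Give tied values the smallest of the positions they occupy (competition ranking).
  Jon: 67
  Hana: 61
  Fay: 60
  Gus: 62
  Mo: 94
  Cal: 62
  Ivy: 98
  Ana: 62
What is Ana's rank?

Sorted (ascending): 60, 61, 62, 62, 62, 67, 94, 98
The 3 values of 62 occupy positions 3–5 → each gets rank 3.
Ana has value 62 → rank 3.

3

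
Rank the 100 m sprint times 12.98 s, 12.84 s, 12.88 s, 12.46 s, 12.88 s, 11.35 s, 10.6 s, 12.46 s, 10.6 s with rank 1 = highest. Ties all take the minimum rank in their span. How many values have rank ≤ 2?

Sorted (descending): 12.98, 12.88, 12.88, 12.84, 12.46, 12.46, 11.35, 10.6, 10.6
The 2 values of 12.88 occupy positions 2–3 → each gets rank 2.
The 2 values of 12.46 occupy positions 5–6 → each gets rank 5.
The 2 values of 10.6 occupy positions 8–9 → each gets rank 8.
Ranks ≤ 2: {1, 2, 2} → 3 values.

3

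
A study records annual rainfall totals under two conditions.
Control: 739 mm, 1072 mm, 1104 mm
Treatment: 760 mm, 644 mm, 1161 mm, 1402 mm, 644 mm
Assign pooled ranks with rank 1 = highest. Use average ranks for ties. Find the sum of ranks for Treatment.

23

Sorted (descending): 1402, 1161, 1104, 1072, 760, 739, 644, 644
The 2 values of 644 occupy positions 7–8 → average rank (7+8)/2 = 7.5.
Treatment values → pooled ranks: 760→5, 644→7.5, 1161→2, 1402→1, 644→7.5
Rank sum = 5 + 7.5 + 2 + 1 + 7.5 = 23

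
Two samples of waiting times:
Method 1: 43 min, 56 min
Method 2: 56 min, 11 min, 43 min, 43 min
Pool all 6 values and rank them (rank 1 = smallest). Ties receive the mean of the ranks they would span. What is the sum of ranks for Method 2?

12.5

Sorted (ascending): 11, 43, 43, 43, 56, 56
The 3 values of 43 occupy positions 2–4 → average rank 3.
The 2 values of 56 occupy positions 5–6 → average rank (5+6)/2 = 5.5.
Method 2 values → pooled ranks: 56→5.5, 11→1, 43→3, 43→3
Rank sum = 5.5 + 1 + 3 + 3 = 12.5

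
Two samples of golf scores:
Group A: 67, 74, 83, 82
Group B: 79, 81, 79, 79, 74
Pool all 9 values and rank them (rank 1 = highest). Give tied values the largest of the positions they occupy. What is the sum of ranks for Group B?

29

Sorted (descending): 83, 82, 81, 79, 79, 79, 74, 74, 67
The 3 values of 79 occupy positions 4–6 → each gets rank 6.
The 2 values of 74 occupy positions 7–8 → each gets rank 8.
Group B values → pooled ranks: 79→6, 81→3, 79→6, 79→6, 74→8
Rank sum = 6 + 3 + 6 + 6 + 8 = 29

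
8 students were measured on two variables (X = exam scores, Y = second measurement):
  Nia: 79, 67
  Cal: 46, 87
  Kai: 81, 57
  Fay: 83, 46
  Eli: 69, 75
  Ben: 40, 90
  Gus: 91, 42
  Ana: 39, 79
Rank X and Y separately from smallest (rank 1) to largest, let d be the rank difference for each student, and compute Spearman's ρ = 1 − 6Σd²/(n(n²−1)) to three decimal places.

-0.929

Ranks of variable 1: 5, 3, 6, 7, 4, 2, 8, 1
Ranks of variable 2: 4, 7, 3, 2, 5, 8, 1, 6
d = r₁ − r₂: 1, -4, 3, 5, -1, -6, 7, -5
d²: 1, 16, 9, 25, 1, 36, 49, 25; Σd² = 162
ρ = 1 − 6·162/(8·63) = 1 − 972/504 = -0.929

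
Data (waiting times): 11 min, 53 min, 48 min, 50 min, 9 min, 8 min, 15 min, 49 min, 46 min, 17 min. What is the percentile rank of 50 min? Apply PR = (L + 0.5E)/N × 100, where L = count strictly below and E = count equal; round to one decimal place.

N = 10.
Strictly below 50: 8. Equal to 50: 1.
PR = (8 + 0.5·1)/10 × 100 = 85.0

85.0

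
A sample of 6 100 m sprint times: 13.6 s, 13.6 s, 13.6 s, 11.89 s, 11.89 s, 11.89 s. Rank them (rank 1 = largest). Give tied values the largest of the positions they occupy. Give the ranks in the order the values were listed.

3, 3, 3, 6, 6, 6

Sorted (descending): 13.6, 13.6, 13.6, 11.89, 11.89, 11.89
The 3 values of 13.6 occupy positions 1–3 → each gets rank 3.
The 3 values of 11.89 occupy positions 4–6 → each gets rank 6.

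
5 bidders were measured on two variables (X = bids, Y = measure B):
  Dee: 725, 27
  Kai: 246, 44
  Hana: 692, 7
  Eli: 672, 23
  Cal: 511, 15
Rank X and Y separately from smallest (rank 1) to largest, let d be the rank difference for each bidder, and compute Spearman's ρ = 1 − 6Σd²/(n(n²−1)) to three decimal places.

-0.300

Ranks of variable 1: 5, 1, 4, 3, 2
Ranks of variable 2: 4, 5, 1, 3, 2
d = r₁ − r₂: 1, -4, 3, 0, 0
d²: 1, 16, 9, 0, 0; Σd² = 26
ρ = 1 − 6·26/(5·24) = 1 − 156/120 = -0.300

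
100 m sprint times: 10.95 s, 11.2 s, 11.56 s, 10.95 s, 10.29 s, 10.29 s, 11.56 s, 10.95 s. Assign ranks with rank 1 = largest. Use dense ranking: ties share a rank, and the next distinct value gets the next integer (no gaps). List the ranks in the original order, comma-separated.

Sorted (descending): 11.56, 11.56, 11.2, 10.95, 10.95, 10.95, 10.29, 10.29
The 2 values of 11.56 share dense rank 1.
The 3 values of 10.95 share dense rank 3.
The 2 values of 10.29 share dense rank 4.
Remaining distinct values take the next consecutive integers.

3, 2, 1, 3, 4, 4, 1, 3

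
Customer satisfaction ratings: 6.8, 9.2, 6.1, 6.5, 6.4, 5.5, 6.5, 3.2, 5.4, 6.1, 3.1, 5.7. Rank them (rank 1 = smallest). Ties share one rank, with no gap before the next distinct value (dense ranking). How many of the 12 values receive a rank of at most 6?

Sorted (ascending): 3.1, 3.2, 5.4, 5.5, 5.7, 6.1, 6.1, 6.4, 6.5, 6.5, 6.8, 9.2
The 2 values of 6.1 share dense rank 6.
The 2 values of 6.5 share dense rank 8.
Remaining distinct values take the next consecutive integers.
Ranks ≤ 6: {1, 2, 3, 4, 5, 6, 6} → 7 values.

7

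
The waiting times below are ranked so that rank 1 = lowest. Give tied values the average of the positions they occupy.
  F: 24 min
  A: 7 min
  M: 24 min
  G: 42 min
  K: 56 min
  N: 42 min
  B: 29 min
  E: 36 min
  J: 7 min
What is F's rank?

Sorted (ascending): 7, 7, 24, 24, 29, 36, 42, 42, 56
The 2 values of 7 occupy positions 1–2 → average rank (1+2)/2 = 1.5.
The 2 values of 24 occupy positions 3–4 → average rank (3+4)/2 = 3.5.
The 2 values of 42 occupy positions 7–8 → average rank (7+8)/2 = 7.5.
F has value 24 min → rank 3.5.

3.5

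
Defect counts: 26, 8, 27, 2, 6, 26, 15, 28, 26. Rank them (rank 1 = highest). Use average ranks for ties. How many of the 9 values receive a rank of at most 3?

Sorted (descending): 28, 27, 26, 26, 26, 15, 8, 6, 2
The 3 values of 26 occupy positions 3–5 → average rank 4.
Ranks ≤ 3: {1, 2} → 2 values.

2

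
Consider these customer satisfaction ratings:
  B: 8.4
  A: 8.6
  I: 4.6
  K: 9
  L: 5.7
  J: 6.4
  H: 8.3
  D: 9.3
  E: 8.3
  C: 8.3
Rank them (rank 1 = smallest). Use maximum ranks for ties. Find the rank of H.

6

Sorted (ascending): 4.6, 5.7, 6.4, 8.3, 8.3, 8.3, 8.4, 8.6, 9, 9.3
The 3 values of 8.3 occupy positions 4–6 → each gets rank 6.
H has value 8.3 → rank 6.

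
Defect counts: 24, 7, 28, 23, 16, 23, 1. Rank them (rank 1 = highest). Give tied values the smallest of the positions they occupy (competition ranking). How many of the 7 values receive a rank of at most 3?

Sorted (descending): 28, 24, 23, 23, 16, 7, 1
The 2 values of 23 occupy positions 3–4 → each gets rank 3.
Ranks ≤ 3: {1, 2, 3, 3} → 4 values.

4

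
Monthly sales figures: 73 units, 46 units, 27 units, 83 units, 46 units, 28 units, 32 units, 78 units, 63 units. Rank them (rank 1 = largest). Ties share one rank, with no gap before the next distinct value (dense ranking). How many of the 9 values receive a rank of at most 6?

Sorted (descending): 83, 78, 73, 63, 46, 46, 32, 28, 27
The 2 values of 46 share dense rank 5.
Remaining distinct values take the next consecutive integers.
Ranks ≤ 6: {1, 2, 3, 4, 5, 5, 6} → 7 values.

7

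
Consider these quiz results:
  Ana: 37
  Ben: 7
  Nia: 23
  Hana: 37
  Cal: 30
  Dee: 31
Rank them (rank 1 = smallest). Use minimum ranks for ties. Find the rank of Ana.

5

Sorted (ascending): 7, 23, 30, 31, 37, 37
The 2 values of 37 occupy positions 5–6 → each gets rank 5.
Ana has value 37 → rank 5.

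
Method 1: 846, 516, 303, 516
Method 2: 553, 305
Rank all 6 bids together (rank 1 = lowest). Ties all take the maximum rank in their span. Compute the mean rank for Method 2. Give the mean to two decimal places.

Sorted (ascending): 303, 305, 516, 516, 553, 846
The 2 values of 516 occupy positions 3–4 → each gets rank 4.
Method 2 values → pooled ranks: 553→5, 305→2
Mean rank = (5 + 2) / 2 = 3.50

3.50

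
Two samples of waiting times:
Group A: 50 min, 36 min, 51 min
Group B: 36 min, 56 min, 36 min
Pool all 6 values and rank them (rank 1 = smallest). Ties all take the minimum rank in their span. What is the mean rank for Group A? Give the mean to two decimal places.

3.33

Sorted (ascending): 36, 36, 36, 50, 51, 56
The 3 values of 36 occupy positions 1–3 → each gets rank 1.
Group A values → pooled ranks: 50→4, 36→1, 51→5
Mean rank = (4 + 1 + 5) / 3 = 3.33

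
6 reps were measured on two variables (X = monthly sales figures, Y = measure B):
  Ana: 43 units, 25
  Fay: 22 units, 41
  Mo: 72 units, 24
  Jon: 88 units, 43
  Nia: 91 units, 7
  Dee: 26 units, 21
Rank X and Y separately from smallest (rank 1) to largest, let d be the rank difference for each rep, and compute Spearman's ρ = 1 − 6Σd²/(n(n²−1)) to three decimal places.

-0.257

Ranks of variable 1: 3, 1, 4, 5, 6, 2
Ranks of variable 2: 4, 5, 3, 6, 1, 2
d = r₁ − r₂: -1, -4, 1, -1, 5, 0
d²: 1, 16, 1, 1, 25, 0; Σd² = 44
ρ = 1 − 6·44/(6·35) = 1 − 264/210 = -0.257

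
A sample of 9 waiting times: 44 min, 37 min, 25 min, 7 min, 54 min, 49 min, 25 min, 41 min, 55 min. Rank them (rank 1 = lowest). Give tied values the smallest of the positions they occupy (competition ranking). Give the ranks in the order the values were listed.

6, 4, 2, 1, 8, 7, 2, 5, 9

Sorted (ascending): 7, 25, 25, 37, 41, 44, 49, 54, 55
The 2 values of 25 occupy positions 2–3 → each gets rank 2.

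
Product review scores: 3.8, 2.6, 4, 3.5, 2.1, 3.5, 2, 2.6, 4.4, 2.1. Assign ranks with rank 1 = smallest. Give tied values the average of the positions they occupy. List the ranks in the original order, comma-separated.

Sorted (ascending): 2, 2.1, 2.1, 2.6, 2.6, 3.5, 3.5, 3.8, 4, 4.4
The 2 values of 2.1 occupy positions 2–3 → average rank (2+3)/2 = 2.5.
The 2 values of 2.6 occupy positions 4–5 → average rank (4+5)/2 = 4.5.
The 2 values of 3.5 occupy positions 6–7 → average rank (6+7)/2 = 6.5.

8, 4.5, 9, 6.5, 2.5, 6.5, 1, 4.5, 10, 2.5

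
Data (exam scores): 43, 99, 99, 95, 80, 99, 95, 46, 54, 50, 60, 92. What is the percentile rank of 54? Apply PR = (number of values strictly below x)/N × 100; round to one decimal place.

N = 12.
Strictly below 54: 3. Equal to 54: 1.
PR = 3/12 × 100 = 25.0

25.0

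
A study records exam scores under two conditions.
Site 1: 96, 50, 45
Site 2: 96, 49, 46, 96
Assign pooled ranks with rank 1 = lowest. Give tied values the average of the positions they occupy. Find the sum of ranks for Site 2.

Sorted (ascending): 45, 46, 49, 50, 96, 96, 96
The 3 values of 96 occupy positions 5–7 → average rank 6.
Site 2 values → pooled ranks: 96→6, 49→3, 46→2, 96→6
Rank sum = 6 + 3 + 2 + 6 = 17

17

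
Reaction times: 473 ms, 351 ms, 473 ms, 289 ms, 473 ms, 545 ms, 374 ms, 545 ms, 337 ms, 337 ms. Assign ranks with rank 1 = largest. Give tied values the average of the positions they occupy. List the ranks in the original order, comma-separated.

Sorted (descending): 545, 545, 473, 473, 473, 374, 351, 337, 337, 289
The 2 values of 545 occupy positions 1–2 → average rank (1+2)/2 = 1.5.
The 3 values of 473 occupy positions 3–5 → average rank 4.
The 2 values of 337 occupy positions 8–9 → average rank (8+9)/2 = 8.5.

4, 7, 4, 10, 4, 1.5, 6, 1.5, 8.5, 8.5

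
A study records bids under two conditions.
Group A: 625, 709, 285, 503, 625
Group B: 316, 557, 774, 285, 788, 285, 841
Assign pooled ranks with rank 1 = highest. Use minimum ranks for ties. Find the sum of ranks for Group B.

42

Sorted (descending): 841, 788, 774, 709, 625, 625, 557, 503, 316, 285, 285, 285
The 2 values of 625 occupy positions 5–6 → each gets rank 5.
The 3 values of 285 occupy positions 10–12 → each gets rank 10.
Group B values → pooled ranks: 316→9, 557→7, 774→3, 285→10, 788→2, 285→10, 841→1
Rank sum = 9 + 7 + 3 + 10 + 2 + 10 + 1 = 42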